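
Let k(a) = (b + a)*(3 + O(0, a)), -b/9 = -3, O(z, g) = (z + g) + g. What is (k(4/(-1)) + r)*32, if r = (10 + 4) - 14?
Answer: -3680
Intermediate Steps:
O(z, g) = z + 2*g (O(z, g) = (g + z) + g = z + 2*g)
b = 27 (b = -9*(-3) = 27)
r = 0 (r = 14 - 14 = 0)
k(a) = (3 + 2*a)*(27 + a) (k(a) = (27 + a)*(3 + (0 + 2*a)) = (27 + a)*(3 + 2*a) = (3 + 2*a)*(27 + a))
(k(4/(-1)) + r)*32 = ((81 + 2*(4/(-1))² + 57*(4/(-1))) + 0)*32 = ((81 + 2*(4*(-1))² + 57*(4*(-1))) + 0)*32 = ((81 + 2*(-4)² + 57*(-4)) + 0)*32 = ((81 + 2*16 - 228) + 0)*32 = ((81 + 32 - 228) + 0)*32 = (-115 + 0)*32 = -115*32 = -3680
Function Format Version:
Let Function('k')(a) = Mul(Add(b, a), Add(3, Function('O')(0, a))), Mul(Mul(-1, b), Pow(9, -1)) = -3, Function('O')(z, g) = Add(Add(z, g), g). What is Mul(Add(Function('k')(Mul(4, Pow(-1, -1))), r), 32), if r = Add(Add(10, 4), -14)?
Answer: -3680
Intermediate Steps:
Function('O')(z, g) = Add(z, Mul(2, g)) (Function('O')(z, g) = Add(Add(g, z), g) = Add(z, Mul(2, g)))
b = 27 (b = Mul(-9, -3) = 27)
r = 0 (r = Add(14, -14) = 0)
Function('k')(a) = Mul(Add(3, Mul(2, a)), Add(27, a)) (Function('k')(a) = Mul(Add(27, a), Add(3, Add(0, Mul(2, a)))) = Mul(Add(27, a), Add(3, Mul(2, a))) = Mul(Add(3, Mul(2, a)), Add(27, a)))
Mul(Add(Function('k')(Mul(4, Pow(-1, -1))), r), 32) = Mul(Add(Add(81, Mul(2, Pow(Mul(4, Pow(-1, -1)), 2)), Mul(57, Mul(4, Pow(-1, -1)))), 0), 32) = Mul(Add(Add(81, Mul(2, Pow(Mul(4, -1), 2)), Mul(57, Mul(4, -1))), 0), 32) = Mul(Add(Add(81, Mul(2, Pow(-4, 2)), Mul(57, -4)), 0), 32) = Mul(Add(Add(81, Mul(2, 16), -228), 0), 32) = Mul(Add(Add(81, 32, -228), 0), 32) = Mul(Add(-115, 0), 32) = Mul(-115, 32) = -3680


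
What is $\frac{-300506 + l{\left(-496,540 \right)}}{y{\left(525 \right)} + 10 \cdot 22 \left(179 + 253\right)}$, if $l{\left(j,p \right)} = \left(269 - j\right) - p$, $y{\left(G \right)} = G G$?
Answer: $- \frac{300281}{370665} \approx -0.81011$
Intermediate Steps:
$y{\left(G \right)} = G^{2}$
$l{\left(j,p \right)} = 269 - j - p$
$\frac{-300506 + l{\left(-496,540 \right)}}{y{\left(525 \right)} + 10 \cdot 22 \left(179 + 253\right)} = \frac{-300506 - -225}{525^{2} + 10 \cdot 22 \left(179 + 253\right)} = \frac{-300506 + \left(269 + 496 - 540\right)}{275625 + 220 \cdot 432} = \frac{-300506 + 225}{275625 + 95040} = - \frac{300281}{370665}$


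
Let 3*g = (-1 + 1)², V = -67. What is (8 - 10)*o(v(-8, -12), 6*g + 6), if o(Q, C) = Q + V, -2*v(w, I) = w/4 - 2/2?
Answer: 131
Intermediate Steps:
v(w, I) = ½ - w/8 (v(w, I) = -(w/4 - 2/2)/2 = -(w*(¼) - 2*½)/2 = -(w/4 - 1)/2 = -(-1 + w/4)/2 = ½ - w/8)
g = 0 (g = (-1 + 1)²/3 = (⅓)*0² = (⅓)*0 = 0)
o(Q, C) = -67 + Q (o(Q, C) = Q - 67 = -67 + Q)
(8 - 10)*o(v(-8, -12), 6*g + 6) = (8 - 10)*(-67 + (½ - ⅛*(-8))) = -2*(-67 + (½ + 1)) = -2*(-67 + 3/2) = -2*(-131/2) = 131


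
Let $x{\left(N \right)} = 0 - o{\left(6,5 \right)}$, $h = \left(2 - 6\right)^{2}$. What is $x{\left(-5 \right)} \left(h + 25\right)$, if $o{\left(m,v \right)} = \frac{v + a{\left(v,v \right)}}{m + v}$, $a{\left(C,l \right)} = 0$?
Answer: $- \frac{205}{11} \approx -18.636$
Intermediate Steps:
$o{\left(m,v \right)} = \frac{v}{m + v}$ ($o{\left(m,v \right)} = \frac{v + 0}{m + v} = \frac{v}{m + v}$)
$h = 16$ ($h = \left(-4\right)^{2} = 16$)
$x{\left(N \right)} = - \frac{5}{11}$ ($x{\left(N \right)} = 0 - \frac{5}{6 + 5} = 0 - \frac{5}{11} = - \frac{5}{11}$)
$x{\left(-5 \right)} \left(h + 25\right) = - \frac{5 \left(16 + 25\right)}{11} = \left(- \frac{5}{11}\right) 41 = - \frac{205}{11}$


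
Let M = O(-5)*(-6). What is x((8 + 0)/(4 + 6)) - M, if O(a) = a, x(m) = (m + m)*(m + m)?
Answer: -686/25 ≈ -27.440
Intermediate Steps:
x(m) = 4*m² (x(m) = (2*m)*(2*m) = 4*m²)
M = 30 (M = -5*(-6) = 30)
x((8 + 0)/(4 + 6)) - M = 4*((8 + 0)/(4 + 6))² - 1*30 = 4*(8/10)² - 30 = 4*(8*(⅒))² - 30 = 4*(⅘)² - 30 = 4*(16/25) - 30 = 64/25 - 30 = -686/25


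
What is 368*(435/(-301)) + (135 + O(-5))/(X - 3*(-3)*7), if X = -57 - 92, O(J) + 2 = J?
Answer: -160528/301 ≈ -533.32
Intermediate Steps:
O(J) = -2 + J
X = -149
368*(435/(-301)) + (135 + O(-5))/(X - 3*(-3)*7) = 368*(435/(-301)) + (135 + (-2 - 5))/(-149 - 3*(-3)*7) = 368*(435*(-1/301)) + (135 - 7)/(-149 + 9*7) = 368*(-435/301) + 128/(-149 + 63) = -160080/301 + 128/(-86) = -160080/301 + 128*(-1/86) = -160080/301 - 64/43 = -160528/301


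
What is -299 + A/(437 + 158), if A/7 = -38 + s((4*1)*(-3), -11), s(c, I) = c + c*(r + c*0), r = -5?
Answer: -5081/17 ≈ -298.88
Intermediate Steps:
s(c, I) = -4*c (s(c, I) = c + c*(-5 + c*0) = c + c*(-5 + 0) = c + c*(-5) = c - 5*c = -4*c)
A = 70 (A = 7*(-38 - 4*4*1*(-3)) = 7*(-38 - 16*(-3)) = 7*(-38 - 4*(-12)) = 7*(-38 + 48) = 7*10 = 70)
-299 + A/(437 + 158) = -299 + 70/(437 + 158) = -299 + 70/595 = -299 + 70*(1/595) = -299 + 2/17 = -5081/17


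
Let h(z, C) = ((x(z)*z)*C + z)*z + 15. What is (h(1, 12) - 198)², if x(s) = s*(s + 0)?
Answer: 28900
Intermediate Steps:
x(s) = s² (x(s) = s*s = s²)
h(z, C) = 15 + z*(z + C*z³) (h(z, C) = ((z²*z)*C + z)*z + 15 = (z³*C + z)*z + 15 = (C*z³ + z)*z + 15 = (z + C*z³)*z + 15 = z*(z + C*z³) + 15 = 15 + z*(z + C*z³))
(h(1, 12) - 198)² = ((15 + 1² + 12*1⁴) - 198)² = ((15 + 1 + 12*1) - 198)² = ((15 + 1 + 12) - 198)² = (28 - 198)² = (-170)² = 28900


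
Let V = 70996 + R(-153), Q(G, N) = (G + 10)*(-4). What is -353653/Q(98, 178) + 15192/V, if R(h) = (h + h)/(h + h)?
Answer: 25114864985/30670704 ≈ 818.86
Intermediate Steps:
R(h) = 1 (R(h) = (2*h)/((2*h)) = (2*h)*(1/(2*h)) = 1)
Q(G, N) = -40 - 4*G (Q(G, N) = (10 + G)*(-4) = -40 - 4*G)
V = 70997 (V = 70996 + 1 = 70997)
-353653/Q(98, 178) + 15192/V = -353653/(-40 - 4*98) + 15192/70997 = -353653/(-40 - 392) + 15192*(1/70997) = -353653/(-432) + 15192/70997 = -353653*(-1/432) + 15192/70997 = 353653/432 + 15192/70997 = 25114864985/30670704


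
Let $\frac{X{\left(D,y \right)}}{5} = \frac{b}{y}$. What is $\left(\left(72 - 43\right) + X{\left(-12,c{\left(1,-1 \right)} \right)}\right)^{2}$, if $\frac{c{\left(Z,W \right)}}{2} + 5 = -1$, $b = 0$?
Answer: $841$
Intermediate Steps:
$c{\left(Z,W \right)} = -12$ ($c{\left(Z,W \right)} = -10 + 2 \left(-1\right) = -10 - 2 = -12$)
$X{\left(D,y \right)} = 0$ ($X{\left(D,y \right)} = 5 \frac{0}{y} = 5 \cdot 0 = 0$)
$\left(\left(72 - 43\right) + X{\left(-12,c{\left(1,-1 \right)} \right)}\right)^{2} = \left(\left(72 - 43\right) + 0\right)^{2} = \left(29 + 0\right)^{2} = 29^{2} = 841$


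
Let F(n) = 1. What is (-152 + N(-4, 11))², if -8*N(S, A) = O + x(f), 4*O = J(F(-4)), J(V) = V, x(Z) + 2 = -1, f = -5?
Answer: 23551609/1024 ≈ 23000.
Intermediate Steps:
x(Z) = -3 (x(Z) = -2 - 1 = -3)
O = ¼ (O = (¼)*1 = ¼ ≈ 0.25000)
N(S, A) = 11/32 (N(S, A) = -(¼ - 3)/8 = -⅛*(-11/4) = 11/32)
(-152 + N(-4, 11))² = (-152 + 11/32)² = (-4853/32)² = 23551609/1024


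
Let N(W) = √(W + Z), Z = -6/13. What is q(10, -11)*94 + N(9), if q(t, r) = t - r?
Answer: 1974 + √1443/13 ≈ 1976.9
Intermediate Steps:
Z = -6/13 (Z = -6*1/13 = -6/13 ≈ -0.46154)
N(W) = √(-6/13 + W) (N(W) = √(W - 6/13) = √(-6/13 + W))
q(10, -11)*94 + N(9) = (10 - 1*(-11))*94 + √(-78 + 169*9)/13 = (10 + 11)*94 + √(-78 + 1521)/13 = 21*94 + √1443/13 = 1974 + √1443/13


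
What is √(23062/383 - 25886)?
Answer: 2*I*√947089677/383 ≈ 160.7*I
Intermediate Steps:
√(23062/383 - 25886) = √(-9891276/383) = 2*I*√947089677/383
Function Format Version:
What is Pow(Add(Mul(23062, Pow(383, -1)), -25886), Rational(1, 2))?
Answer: Mul(Rational(2, 383), I, Pow(947089677, Rational(1, 2))) ≈ Mul(160.70, I)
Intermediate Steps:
Pow(Add(Mul(23062, Pow(383, -1)), -25886), Rational(1, 2)) = Pow(Add(Mul(23062, Rational(1, 383)), -25886), Rational(1, 2)) = Pow(Add(Rational(23062, 383), -25886), Rational(1, 2)) = Pow(Rational(-9891276, 383), Rational(1, 2)) = Mul(Rational(2, 383), I, Pow(947089677, Rational(1, 2)))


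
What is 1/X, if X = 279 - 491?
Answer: -1/212 ≈ -0.0047170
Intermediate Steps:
X = -212
1/X = 1/(-212) = -1/212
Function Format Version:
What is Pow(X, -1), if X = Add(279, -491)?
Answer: Rational(-1, 212) ≈ -0.0047170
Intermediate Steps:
X = -212
Pow(X, -1) = Pow(-212, -1) = Rational(-1, 212)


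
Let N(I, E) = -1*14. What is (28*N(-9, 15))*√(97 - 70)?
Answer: -1176*√3 ≈ -2036.9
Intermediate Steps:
N(I, E) = -14
(28*N(-9, 15))*√(97 - 70) = (28*(-14))*√(97 - 70) = -1176*√3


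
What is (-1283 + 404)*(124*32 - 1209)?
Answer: -2425161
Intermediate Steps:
(-1283 + 404)*(124*32 - 1209) = -879*(3968 - 1209) = -879*2759 = -2425161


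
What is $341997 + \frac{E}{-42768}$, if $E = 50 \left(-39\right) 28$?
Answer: $\frac{609440929}{1782} \approx 3.42 \cdot 10^{5}$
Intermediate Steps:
$E = -54600$ ($E = \left(-1950\right) 28 = -54600$)
$341997 + \frac{E}{-42768} = 341997 - \frac{54600}{-42768} = 341997 - - \frac{2275}{1782} = 341997 + \frac{2275}{1782} = \frac{609440929}{1782}$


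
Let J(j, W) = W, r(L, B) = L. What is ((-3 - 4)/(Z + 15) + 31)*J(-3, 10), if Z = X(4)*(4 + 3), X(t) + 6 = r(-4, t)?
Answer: 3424/11 ≈ 311.27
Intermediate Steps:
X(t) = -10 (X(t) = -6 - 4 = -10)
Z = -70 (Z = -10*(4 + 3) = -10*7 = -70)
((-3 - 4)/(Z + 15) + 31)*J(-3, 10) = ((-3 - 4)/(-70 + 15) + 31)*10 = (-7/(-55) + 31)*10 = (-7*(-1/55) + 31)*10 = (7/55 + 31)*10 = (1712/55)*10 = 3424/11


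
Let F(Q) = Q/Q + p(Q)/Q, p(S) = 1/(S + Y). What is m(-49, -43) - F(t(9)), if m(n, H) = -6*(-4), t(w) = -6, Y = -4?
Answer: 1379/60 ≈ 22.983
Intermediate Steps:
m(n, H) = 24
p(S) = 1/(-4 + S) (p(S) = 1/(S - 4) = 1/(-4 + S))
F(Q) = 1 + 1/(Q*(-4 + Q)) (F(Q) = Q/Q + 1/((-4 + Q)*Q) = 1 + 1/(Q*(-4 + Q)))
m(-49, -43) - F(t(9)) = 24 - (1 - 6*(-4 - 6))/((-6)*(-4 - 6)) = 24 - (-1)*(1 - 6*(-10))/(6*(-10)) = 24 - (-1)*(-1)*(1 + 60)/(6*10) = 24 - (-1)*(-1)*61/(6*10) = 24 - 1*61/60 = 24 - 61/60 = 1379/60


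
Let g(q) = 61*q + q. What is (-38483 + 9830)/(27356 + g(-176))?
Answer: -28653/16444 ≈ -1.7425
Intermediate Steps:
g(q) = 62*q
(-38483 + 9830)/(27356 + g(-176)) = (-38483 + 9830)/(27356 + 62*(-176)) = -28653/(27356 - 10912) = -28653/16444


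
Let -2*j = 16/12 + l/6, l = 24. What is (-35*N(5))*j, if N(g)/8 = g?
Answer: 11200/3 ≈ 3733.3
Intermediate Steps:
N(g) = 8*g
j = -8/3 (j = -(16/12 + 24/6)/2 = -(16*(1/12) + 24*(1/6))/2 = -(4/3 + 4)/2 = -1/2*16/3 = -8/3 ≈ -2.6667)
(-35*N(5))*j = -280*5*(-8/3) = -35*40*(-8/3) = -1400*(-8/3) = 11200/3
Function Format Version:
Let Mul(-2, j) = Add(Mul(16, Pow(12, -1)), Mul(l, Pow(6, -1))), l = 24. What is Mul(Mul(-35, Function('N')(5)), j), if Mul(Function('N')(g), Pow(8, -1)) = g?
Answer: Rational(11200, 3) ≈ 3733.3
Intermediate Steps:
Function('N')(g) = Mul(8, g)
j = Rational(-8, 3) (j = Mul(Rational(-1, 2), Add(Mul(16, Pow(12, -1)), Mul(24, Pow(6, -1)))) = Mul(Rational(-1, 2), Add(Mul(16, Rational(1, 12)), Mul(24, Rational(1, 6)))) = Mul(Rational(-1, 2), Add(Rational(4, 3), 4)) = Mul(Rational(-1, 2), Rational(16, 3)) = Rational(-8, 3) ≈ -2.6667)
Mul(Mul(-35, Function('N')(5)), j) = Mul(Mul(-35, Mul(8, 5)), Rational(-8, 3)) = Mul(Mul(-35, 40), Rational(-8, 3)) = Mul(-1400, Rational(-8, 3)) = Rational(11200, 3)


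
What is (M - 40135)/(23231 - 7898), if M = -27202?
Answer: -67337/15333 ≈ -4.3916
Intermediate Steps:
(M - 40135)/(23231 - 7898) = (-27202 - 40135)/(23231 - 7898) = -67337/15333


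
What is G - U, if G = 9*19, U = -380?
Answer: 551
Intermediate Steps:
G = 171
G - U = 171 - 1*(-380) = 171 + 380 = 551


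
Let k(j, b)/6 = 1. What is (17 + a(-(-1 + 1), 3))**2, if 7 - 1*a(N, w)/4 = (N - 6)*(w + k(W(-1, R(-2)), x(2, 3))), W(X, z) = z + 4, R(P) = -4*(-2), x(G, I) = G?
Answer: 68121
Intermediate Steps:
R(P) = 8
W(X, z) = 4 + z
k(j, b) = 6 (k(j, b) = 6*1 = 6)
a(N, w) = 28 - 4*(-6 + N)*(6 + w) (a(N, w) = 28 - 4*(N - 6)*(w + 6) = 28 - 4*(-6 + N)*(6 + w))
(17 + a(-(-1 + 1), 3))**2 = (17 + (172 - (-24)*(-1 + 1) + 24*3 - 4*(-(-1 + 1))*3))**2 = (17 + (172 - (-24)*0 + 72 - 4*(-1*0)*3))**2 = (17 + (172 - 24*0 + 72 - 4*0*3))**2 = (17 + (172 + 0 + 72 + 0))**2 = (17 + 244)**2 = 261**2 = 68121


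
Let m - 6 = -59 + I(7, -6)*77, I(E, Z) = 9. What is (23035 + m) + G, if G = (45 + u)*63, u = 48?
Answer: 29534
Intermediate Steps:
G = 5859 (G = (45 + 48)*63 = 93*63 = 5859)
m = 640 (m = 6 + (-59 + 9*77) = 6 + (-59 + 693) = 6 + 634 = 640)
(23035 + m) + G = (23035 + 640) + 5859 = 23675 + 5859 = 29534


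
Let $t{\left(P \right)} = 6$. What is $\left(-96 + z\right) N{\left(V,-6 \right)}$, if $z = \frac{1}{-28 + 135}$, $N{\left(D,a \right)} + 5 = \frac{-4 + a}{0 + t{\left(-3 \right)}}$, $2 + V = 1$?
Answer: $\frac{205420}{321} \approx 639.94$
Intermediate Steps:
$V = -1$ ($V = -2 + 1 = -1$)
$N{\left(D,a \right)} = - \frac{17}{3} + \frac{a}{6}$ ($N{\left(D,a \right)} = -5 + \frac{-4 + a}{0 + 6} = -5 + \frac{-4 + a}{6} = -5 + \left(-4 + a\right) \frac{1}{6} = -5 + \left(- \frac{2}{3} + \frac{a}{6}\right) = - \frac{17}{3} + \frac{a}{6}$)
$z = \frac{1}{107} \approx 0.0093458$
$\left(-96 + z\right) N{\left(V,-6 \right)} = \left(-96 + \frac{1}{107}\right) \left(- \frac{17}{3} + \frac{1}{6} \left(-6\right)\right) = - \frac{10271 \left(- \frac{17}{3} - 1\right)}{107} = \left(- \frac{10271}{107}\right) \left(- \frac{20}{3}\right) = \frac{205420}{321}$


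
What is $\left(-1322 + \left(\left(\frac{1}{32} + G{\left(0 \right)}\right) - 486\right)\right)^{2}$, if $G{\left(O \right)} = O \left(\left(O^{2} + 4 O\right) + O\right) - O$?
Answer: $\frac{3347201025}{1024} \approx 3.2688 \cdot 10^{6}$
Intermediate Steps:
$G{\left(O \right)} = - O + O \left(O^{2} + 5 O\right)$ ($G{\left(O \right)} = O \left(O^{2} + 5 O\right) - O = - O + O \left(O^{2} + 5 O\right)$)
$\left(-1322 + \left(\left(\frac{1}{32} + G{\left(0 \right)}\right) - 486\right)\right)^{2} = \left(-1322 + \left(\left(\frac{1}{32} + 0 \left(-1 + 0^{2} + 5 \cdot 0\right)\right) - 486\right)\right)^{2} = \left(-1322 + \left(\left(\frac{1}{32} + 0 \left(-1 + 0 + 0\right)\right) - 486\right)\right)^{2} = \left(-1322 + \left(\left(\frac{1}{32} + 0 \left(-1\right)\right) - 486\right)\right)^{2} = \left(-1322 + \left(\left(\frac{1}{32} + 0\right) - 486\right)\right)^{2} = \left(-1322 + \left(\frac{1}{32} - 486\right)\right)^{2} = \left(-1322 - \frac{15551}{32}\right)^{2} = \left(- \frac{57855}{32}\right)^{2} = \frac{3347201025}{1024}$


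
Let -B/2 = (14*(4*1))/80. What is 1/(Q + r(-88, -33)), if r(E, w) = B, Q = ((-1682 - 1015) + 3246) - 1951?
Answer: -5/7017 ≈ -0.00071255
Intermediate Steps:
Q = -1402 (Q = (-2697 + 3246) - 1951 = 549 - 1951 = -1402)
B = -7/5 (B = -2*14*(4*1)/80 = -2*14*4/80 = -112/80 = -2*7/10 = -7/5 ≈ -1.4000)
r(E, w) = -7/5
1/(Q + r(-88, -33)) = 1/(-1402 - 7/5) = 1/(-7017/5) = -5/7017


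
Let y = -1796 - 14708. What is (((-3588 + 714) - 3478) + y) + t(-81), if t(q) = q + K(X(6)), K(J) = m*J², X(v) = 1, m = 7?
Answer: -22930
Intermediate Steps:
K(J) = 7*J²
y = -16504
t(q) = 7 + q (t(q) = q + 7*1² = q + 7*1 = q + 7 = 7 + q)
(((-3588 + 714) - 3478) + y) + t(-81) = (((-3588 + 714) - 3478) - 16504) + (7 - 81) = ((-2874 - 3478) - 16504) - 74 = (-6352 - 16504) - 74 = -22856 - 74 = -22930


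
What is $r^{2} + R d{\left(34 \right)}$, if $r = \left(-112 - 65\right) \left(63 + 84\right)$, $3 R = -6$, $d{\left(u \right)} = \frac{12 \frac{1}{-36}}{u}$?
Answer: $\frac{34526406412}{51} \approx 6.7699 \cdot 10^{8}$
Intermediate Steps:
$d{\left(u \right)} = - \frac{1}{3 u}$ ($d{\left(u \right)} = \frac{12 \left(- \frac{1}{36}\right)}{u} = - \frac{1}{3 u}$)
$R = -2$ ($R = \frac{1}{3} \left(-6\right) = -2$)
$r = -26019$ ($r = \left(-177\right) 147 = -26019$)
$r^{2} + R d{\left(34 \right)} = \left(-26019\right)^{2} - 2 \left(- \frac{1}{3 \cdot 34}\right) = 676988361 - 2 \left(\left(- \frac{1}{3}\right) \frac{1}{34}\right) = 676988361 - - \frac{1}{51} = 676988361 + \frac{1}{51} = \frac{34526406412}{51}$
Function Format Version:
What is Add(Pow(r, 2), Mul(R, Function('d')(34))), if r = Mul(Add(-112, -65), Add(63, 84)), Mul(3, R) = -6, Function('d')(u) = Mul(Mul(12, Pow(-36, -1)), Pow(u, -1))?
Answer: Rational(34526406412, 51) ≈ 6.7699e+8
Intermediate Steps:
Function('d')(u) = Mul(Rational(-1, 3), Pow(u, -1)) (Function('d')(u) = Mul(Mul(12, Rational(-1, 36)), Pow(u, -1)) = Mul(Rational(-1, 3), Pow(u, -1)))
R = -2 (R = Mul(Rational(1, 3), -6) = -2)
r = -26019 (r = Mul(-177, 147) = -26019)
Add(Pow(r, 2), Mul(R, Function('d')(34))) = Add(Pow(-26019, 2), Mul(-2, Mul(Rational(-1, 3), Pow(34, -1)))) = Add(676988361, Mul(-2, Mul(Rational(-1, 3), Rational(1, 34)))) = Add(676988361, Mul(-2, Rational(-1, 102))) = Add(676988361, Rational(1, 51)) = Rational(34526406412, 51)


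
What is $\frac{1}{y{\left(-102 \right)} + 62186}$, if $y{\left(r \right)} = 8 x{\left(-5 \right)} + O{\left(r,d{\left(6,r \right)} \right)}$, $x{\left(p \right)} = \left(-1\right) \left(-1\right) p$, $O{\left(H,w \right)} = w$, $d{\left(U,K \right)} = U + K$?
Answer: $\frac{1}{62050} \approx 1.6116 \cdot 10^{-5}$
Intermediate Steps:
$d{\left(U,K \right)} = K + U$
$x{\left(p \right)} = p$ ($x{\left(p \right)} = 1 p = p$)
$y{\left(r \right)} = -34 + r$ ($y{\left(r \right)} = 8 \left(-5\right) + \left(r + 6\right) = -40 + \left(6 + r\right) = -34 + r$)
$\frac{1}{y{\left(-102 \right)} + 62186} = \frac{1}{\left(-34 - 102\right) + 62186} = \frac{1}{-136 + 62186} = \frac{1}{62050}$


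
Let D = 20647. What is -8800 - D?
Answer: -29447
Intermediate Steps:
-8800 - D = -8800 - 1*20647 = -8800 - 20647 = -29447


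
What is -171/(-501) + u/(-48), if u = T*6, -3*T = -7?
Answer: 199/4008 ≈ 0.049651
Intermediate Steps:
T = 7/3 (T = -⅓*(-7) = 7/3 ≈ 2.3333)
u = 14 (u = (7/3)*6 = 14)
-171/(-501) + u/(-48) = -171/(-501) + 14/(-48) = -171*(-1/501) + 14*(-1/48) = 57/167 - 7/24 = 199/4008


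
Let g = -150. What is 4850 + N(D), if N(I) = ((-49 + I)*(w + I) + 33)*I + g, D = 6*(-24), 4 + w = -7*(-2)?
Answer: -3724180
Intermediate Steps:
w = 10 (w = -4 - 7*(-2) = -4 + 14 = 10)
D = -144
N(I) = -150 + I*(33 + (-49 + I)*(10 + I)) (N(I) = ((-49 + I)*(10 + I) + 33)*I - 150 = (33 + (-49 + I)*(10 + I))*I - 150 = I*(33 + (-49 + I)*(10 + I)) - 150 = -150 + I*(33 + (-49 + I)*(10 + I)))
4850 + N(D) = 4850 + (-150 + (-144)**3 - 457*(-144) - 39*(-144)**2) = 4850 + (-150 - 2985984 + 65808 - 39*20736) = 4850 + (-150 - 2985984 + 65808 - 808704) = 4850 - 3729030 = -3724180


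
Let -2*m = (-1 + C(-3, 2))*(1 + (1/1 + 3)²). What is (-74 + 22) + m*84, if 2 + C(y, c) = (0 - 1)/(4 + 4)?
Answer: 8717/4 ≈ 2179.3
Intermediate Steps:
C(y, c) = -17/8 (C(y, c) = -2 + (0 - 1)/(4 + 4) = -2 - 1/8 = -2 - 1*⅛ = -2 - ⅛ = -17/8)
m = 425/16 (m = -(-1 - 17/8)*(1 + (1/1 + 3)²)/2 = -(-25)*(1 + (1 + 3)²)/16 = -(-25)*(1 + 4²)/16 = -(-25)*(1 + 16)/16 = -(-25)*17/16 = -½*(-425/8) = 425/16 ≈ 26.563)
(-74 + 22) + m*84 = (-74 + 22) + (425/16)*84 = -52 + 8925/4 = 8717/4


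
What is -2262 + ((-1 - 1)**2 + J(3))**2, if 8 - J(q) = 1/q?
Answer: -19133/9 ≈ -2125.9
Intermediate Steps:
J(q) = 8 - 1/q
-2262 + ((-1 - 1)**2 + J(3))**2 = -2262 + ((-1 - 1)**2 + (8 - 1/3))**2 = -2262 + ((-2)**2 + (8 - 1*1/3))**2 = -2262 + (4 + (8 - 1/3))**2 = -2262 + (4 + 23/3)**2 = -2262 + (35/3)**2 = -2262 + 1225/9 = -19133/9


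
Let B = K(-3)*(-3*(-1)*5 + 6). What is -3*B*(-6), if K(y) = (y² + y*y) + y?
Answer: 5670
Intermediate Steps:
K(y) = y + 2*y² (K(y) = (y² + y²) + y = 2*y² + y = y + 2*y²)
B = 315 (B = (-3*(1 + 2*(-3)))*(-3*(-1)*5 + 6) = (-3*(1 - 6))*(3*5 + 6) = (-3*(-5))*(15 + 6) = 15*21 = 315)
-3*B*(-6) = -3*315*(-6) = -945*(-6) = 5670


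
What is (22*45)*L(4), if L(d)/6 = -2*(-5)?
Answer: 59400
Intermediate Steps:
L(d) = 60 (L(d) = 6*(-2*(-5)) = 6*10 = 60)
(22*45)*L(4) = (22*45)*60 = 990*60 = 59400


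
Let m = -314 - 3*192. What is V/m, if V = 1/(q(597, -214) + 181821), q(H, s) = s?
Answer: -1/161630230 ≈ -6.1870e-9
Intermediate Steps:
m = -890 (m = -314 - 576 = -890)
V = 1/181607 (V = 1/(-214 + 181821) = 1/181607 ≈ 5.5064e-6)
V/m = (1/181607)/(-890) = (1/181607)*(-1/890) = -1/161630230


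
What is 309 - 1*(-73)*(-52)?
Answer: -3487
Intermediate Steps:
309 - 1*(-73)*(-52) = 309 + 73*(-52) = 309 - 3796 = -3487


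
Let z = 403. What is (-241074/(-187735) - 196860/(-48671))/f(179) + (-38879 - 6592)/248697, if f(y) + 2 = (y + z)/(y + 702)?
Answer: -109397315160384689/26288626636525050 ≈ -4.1614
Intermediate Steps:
f(y) = -2 + (403 + y)/(702 + y) (f(y) = -2 + (y + 403)/(y + 702) = -2 + (403 + y)/(702 + y))
(-241074/(-187735) - 196860/(-48671))/f(179) + (-38879 - 6592)/248697 = (-241074/(-187735) - 196860/(-48671))/(((-1001 - 1*179)/(702 + 179))) + (-38879 - 6592)/248697 = (-241074*(-1/187735) - 196860*(-1/48671))/(((-1001 - 179)/881)) - 45471*1/248697 = (241074/187735 + 11580/2863)/(((1/881)*(-1180))) - 15157/82899 = 2864166162/(537485305*(-1180/881)) - 15157/82899 = (2864166162/537485305)*(-881/1180) - 15157/82899 = -1261665194361/317116329950 - 15157/82899 = -109397315160384689/26288626636525050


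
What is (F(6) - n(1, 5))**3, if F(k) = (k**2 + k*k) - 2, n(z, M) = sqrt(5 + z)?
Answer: 344260 - 14706*sqrt(6) ≈ 3.0824e+5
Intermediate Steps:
F(k) = -2 + 2*k**2 (F(k) = (k**2 + k**2) - 2 = 2*k**2 - 2 = -2 + 2*k**2)
(F(6) - n(1, 5))**3 = ((-2 + 2*6**2) - sqrt(5 + 1))**3 = ((-2 + 2*36) - sqrt(6))**3 = ((-2 + 72) - sqrt(6))**3 = (70 - sqrt(6))**3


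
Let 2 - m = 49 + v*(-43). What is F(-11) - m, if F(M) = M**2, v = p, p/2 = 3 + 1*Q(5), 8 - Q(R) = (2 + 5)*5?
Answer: 2232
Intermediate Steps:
Q(R) = -27 (Q(R) = 8 - (2 + 5)*5 = 8 - 7*5 = 8 - 1*35 = 8 - 35 = -27)
p = -48 (p = 2*(3 + 1*(-27)) = 2*(3 - 27) = 2*(-24) = -48)
v = -48
m = -2111 (m = 2 - (49 - 48*(-43)) = 2 - (49 + 2064) = 2 - 1*2113 = 2 - 2113 = -2111)
F(-11) - m = (-11)**2 - 1*(-2111) = 121 + 2111 = 2232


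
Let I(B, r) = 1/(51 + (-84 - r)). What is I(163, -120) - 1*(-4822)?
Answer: 419515/87 ≈ 4822.0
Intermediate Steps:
I(B, r) = 1/(-33 - r)
I(163, -120) - 1*(-4822) = -1/(33 - 120) - 1*(-4822) = -1/(-87) + 4822 = -1*(-1/87) + 4822 = 1/87 + 4822 = 419515/87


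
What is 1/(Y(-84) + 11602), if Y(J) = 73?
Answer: 1/11675 ≈ 8.5653e-5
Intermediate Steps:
1/(Y(-84) + 11602) = 1/(73 + 11602) = 1/11675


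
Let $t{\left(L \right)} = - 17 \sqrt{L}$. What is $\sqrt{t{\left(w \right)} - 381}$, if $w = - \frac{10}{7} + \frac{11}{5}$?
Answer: $\frac{\sqrt{-466725 - 1785 \sqrt{105}}}{35} \approx 19.898 i$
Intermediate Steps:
$w = \frac{27}{35}$ ($w = \left(-10\right) \frac{1}{7} + 11 \cdot \frac{1}{5} = - \frac{10}{7} + \frac{11}{5} = \frac{27}{35} \approx 0.77143$)
$\sqrt{t{\left(w \right)} - 381} = \sqrt{- 17 \sqrt{\frac{27}{35}} - 381} = \sqrt{- 17 \frac{3 \sqrt{105}}{35} - 381} = \sqrt{- \frac{51 \sqrt{105}}{35} - 381} = \sqrt{-381 - \frac{51 \sqrt{105}}{35}}$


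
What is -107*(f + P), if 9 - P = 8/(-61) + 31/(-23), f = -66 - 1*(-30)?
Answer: 3831242/1403 ≈ 2730.8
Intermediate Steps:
f = -36 (f = -66 + 30 = -36)
P = 14702/1403 (P = 9 - (8/(-61) + 31/(-23)) = 9 - (8*(-1/61) + 31*(-1/23)) = 9 - (-8/61 - 31/23) = 9 - 1*(-2075/1403) = 9 + 2075/1403 = 14702/1403 ≈ 10.479)
-107*(f + P) = -107*(-36 + 14702/1403) = -107*(-35806/1403) = 3831242/1403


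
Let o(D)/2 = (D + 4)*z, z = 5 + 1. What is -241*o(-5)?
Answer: 2892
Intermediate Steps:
z = 6
o(D) = 48 + 12*D (o(D) = 2*((D + 4)*6) = 2*((4 + D)*6) = 2*(24 + 6*D) = 48 + 12*D)
-241*o(-5) = -241*(48 + 12*(-5)) = -241*(48 - 60) = -241*(-12) = 2892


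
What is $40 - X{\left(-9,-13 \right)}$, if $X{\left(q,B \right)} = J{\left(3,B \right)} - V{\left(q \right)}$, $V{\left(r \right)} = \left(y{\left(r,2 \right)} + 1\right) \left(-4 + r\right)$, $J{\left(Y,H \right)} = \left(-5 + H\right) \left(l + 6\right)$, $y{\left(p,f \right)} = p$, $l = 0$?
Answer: $252$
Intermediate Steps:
$J{\left(Y,H \right)} = -30 + 6 H$ ($J{\left(Y,H \right)} = \left(-5 + H\right) \left(0 + 6\right) = \left(-5 + H\right) 6 = -30 + 6 H$)
$V{\left(r \right)} = \left(1 + r\right) \left(-4 + r\right)$ ($V{\left(r \right)} = \left(r + 1\right) \left(-4 + r\right) = \left(1 + r\right) \left(-4 + r\right)$)
$X{\left(q,B \right)} = -26 - q^{2} + 3 q + 6 B$ ($X{\left(q,B \right)} = \left(-30 + 6 B\right) - \left(-4 + q^{2} - 3 q\right) = \left(-30 + 6 B\right) + \left(4 - q^{2} + 3 q\right) = -26 - q^{2} + 3 q + 6 B$)
$40 - X{\left(-9,-13 \right)} = 40 - \left(-26 - \left(-9\right)^{2} + 3 \left(-9\right) + 6 \left(-13\right)\right) = 40 - \left(-26 - 81 - 27 - 78\right) = 40 - -212 = 40 + 212 = 252$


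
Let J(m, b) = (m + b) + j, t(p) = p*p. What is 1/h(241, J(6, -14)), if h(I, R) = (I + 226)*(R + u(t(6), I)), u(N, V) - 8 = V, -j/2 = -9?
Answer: 1/120953 ≈ 8.2677e-6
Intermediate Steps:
j = 18 (j = -2*(-9) = 18)
t(p) = p²
u(N, V) = 8 + V
J(m, b) = 18 + b + m (J(m, b) = (m + b) + 18 = (b + m) + 18 = 18 + b + m)
h(I, R) = (226 + I)*(8 + I + R) (h(I, R) = (I + 226)*(R + (8 + I)) = (226 + I)*(8 + I + R))
1/h(241, J(6, -14)) = 1/(1808 + 241² + 226*(18 - 14 + 6) + 234*241 + 241*(18 - 14 + 6)) = 1/(1808 + 58081 + 226*10 + 56394 + 241*10) = 1/(1808 + 58081 + 2260 + 56394 + 2410) = 1/120953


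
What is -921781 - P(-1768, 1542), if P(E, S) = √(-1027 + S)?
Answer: -921781 - √515 ≈ -9.2180e+5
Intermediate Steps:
-921781 - P(-1768, 1542) = -921781 - √(-1027 + 1542) = -921781 - √515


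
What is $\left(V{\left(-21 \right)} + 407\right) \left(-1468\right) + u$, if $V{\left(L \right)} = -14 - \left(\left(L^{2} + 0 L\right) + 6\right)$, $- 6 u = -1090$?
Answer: $\frac{238361}{3} \approx 79454.0$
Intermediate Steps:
$u = \frac{545}{3}$ ($u = \left(- \frac{1}{6}\right) \left(-1090\right) = \frac{545}{3} \approx 181.67$)
$V{\left(L \right)} = -20 - L^{2}$ ($V{\left(L \right)} = -14 - \left(\left(L^{2} + 0\right) + 6\right) = -14 - \left(L^{2} + 6\right) = -14 - \left(6 + L^{2}\right) = -20 - L^{2}$)
$\left(V{\left(-21 \right)} + 407\right) \left(-1468\right) + u = \left(\left(-20 - \left(-21\right)^{2}\right) + 407\right) \left(-1468\right) + \frac{545}{3} = \left(\left(-20 - 441\right) + 407\right) \left(-1468\right) + \frac{545}{3} = \left(-461 + 407\right) \left(-1468\right) + \frac{545}{3} = \left(-54\right) \left(-1468\right) + \frac{545}{3} = 79272 + \frac{545}{3} = \frac{238361}{3}$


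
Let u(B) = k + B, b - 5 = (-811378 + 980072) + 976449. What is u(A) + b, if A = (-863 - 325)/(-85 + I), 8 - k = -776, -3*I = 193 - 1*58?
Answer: 74486174/65 ≈ 1.1459e+6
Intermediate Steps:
I = -45 (I = -(193 - 1*58)/3 = -(193 - 58)/3 = -⅓*135 = -45)
b = 1145148 (b = 5 + ((-811378 + 980072) + 976449) = 5 + (168694 + 976449) = 5 + 1145143 = 1145148)
k = 784 (k = 8 - 1*(-776) = 8 + 776 = 784)
A = 594/65 (A = (-863 - 325)/(-85 - 45) = -1188/(-130) = -1188*(-1/130) = 594/65 ≈ 9.1385)
u(B) = 784 + B
u(A) + b = (784 + 594/65) + 1145148 = 51554/65 + 1145148 = 74486174/65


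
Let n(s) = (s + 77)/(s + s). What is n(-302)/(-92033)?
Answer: -225/55587932 ≈ -4.0476e-6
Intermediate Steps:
n(s) = (77 + s)/(2*s) (n(s) = (77 + s)/((2*s)) = (77 + s)*(1/(2*s)) = (77 + s)/(2*s))
n(-302)/(-92033) = ((½)*(77 - 302)/(-302))/(-92033) = ((½)*(-1/302)*(-225))*(-1/92033) = (225/604)*(-1/92033) = -225/55587932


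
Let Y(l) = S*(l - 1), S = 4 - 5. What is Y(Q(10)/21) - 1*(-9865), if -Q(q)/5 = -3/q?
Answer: 138123/14 ≈ 9865.9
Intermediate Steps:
Q(q) = 15/q (Q(q) = -(-15)/q = 15/q)
S = -1
Y(l) = 1 - l (Y(l) = -(l - 1) = -(-1 + l) = 1 - l)
Y(Q(10)/21) - 1*(-9865) = (1 - 15/10/21) - 1*(-9865) = (1 - 15*(⅒)/21) + 9865 = (1 - 3/(2*21)) + 9865 = (1 - 1*1/14) + 9865 = (1 - 1/14) + 9865 = 13/14 + 9865 = 138123/14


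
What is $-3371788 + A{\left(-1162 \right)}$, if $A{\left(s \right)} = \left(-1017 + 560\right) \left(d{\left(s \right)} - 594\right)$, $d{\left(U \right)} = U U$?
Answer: $-620161838$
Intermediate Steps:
$d{\left(U \right)} = U^{2}$
$A{\left(s \right)} = 271458 - 457 s^{2}$ ($A{\left(s \right)} = \left(-1017 + 560\right) \left(s^{2} - 594\right) = - 457 \left(-594 + s^{2}\right) = 271458 - 457 s^{2}$)
$-3371788 + A{\left(-1162 \right)} = -3371788 + \left(271458 - 457 \left(-1162\right)^{2}\right) = -3371788 + \left(271458 - 617061508\right) = -3371788 - 616790050 = -620161838$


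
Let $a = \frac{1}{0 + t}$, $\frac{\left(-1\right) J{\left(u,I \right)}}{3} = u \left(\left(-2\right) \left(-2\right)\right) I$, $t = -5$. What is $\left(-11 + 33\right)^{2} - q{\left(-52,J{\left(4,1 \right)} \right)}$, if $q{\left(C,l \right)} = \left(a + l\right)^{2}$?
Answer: $- \frac{45981}{25} \approx -1839.2$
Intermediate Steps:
$J{\left(u,I \right)} = - 12 I u$ ($J{\left(u,I \right)} = - 3 u \left(\left(-2\right) \left(-2\right)\right) I = - 3 u 4 I = - 3 \cdot 4 u I = - 3 \cdot 4 I u = - 12 I u$)
$a = - \frac{1}{5}$ ($a = \frac{1}{0 - 5} = \frac{1}{-5} = - \frac{1}{5} \approx -0.2$)
$q{\left(C,l \right)} = \left(- \frac{1}{5} + l\right)^{2}$
$\left(-11 + 33\right)^{2} - q{\left(-52,J{\left(4,1 \right)} \right)} = \left(-11 + 33\right)^{2} - \frac{\left(-1 + 5 \left(\left(-12\right) 1 \cdot 4\right)\right)^{2}}{25} = 22^{2} - \frac{\left(-1 + 5 \left(-48\right)\right)^{2}}{25} = 484 - \frac{\left(-1 - 240\right)^{2}}{25} = 484 - \frac{\left(-241\right)^{2}}{25} = 484 - \frac{1}{25} \cdot 58081 = 484 - \frac{58081}{25} = - \frac{45981}{25}$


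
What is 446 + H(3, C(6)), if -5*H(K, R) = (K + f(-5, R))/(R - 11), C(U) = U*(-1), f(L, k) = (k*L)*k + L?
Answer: 37728/85 ≈ 443.86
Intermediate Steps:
f(L, k) = L + L*k² (f(L, k) = (L*k)*k + L = L*k² + L = L + L*k²)
C(U) = -U
H(K, R) = -(-5 + K - 5*R²)/(5*(-11 + R)) (H(K, R) = -(K - 5*(1 + R²))/(5*(R - 11)) = -(K + (-5 - 5*R²))/(5*(-11 + R)) = -(-5 + K - 5*R²)/(5*(-11 + R)))
446 + H(3, C(6)) = 446 + (1 + (-1*6)² - ⅕*3)/(-11 - 1*6) = 446 + (1 + (-6)² - ⅗)/(-11 - 6) = 446 + (1 + 36 - ⅗)/(-17) = 446 - 1/17*182/5 = 446 - 182/85 = 37728/85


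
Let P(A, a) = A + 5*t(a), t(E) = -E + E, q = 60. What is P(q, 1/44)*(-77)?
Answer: -4620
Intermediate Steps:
t(E) = 0
P(A, a) = A (P(A, a) = A + 5*0 = A + 0 = A)
P(q, 1/44)*(-77) = 60*(-77) = -4620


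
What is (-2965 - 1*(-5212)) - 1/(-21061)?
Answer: 47324068/21061 ≈ 2247.0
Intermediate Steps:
(-2965 - 1*(-5212)) - 1/(-21061) = (-2965 + 5212) - 1*(-1/21061) = 2247 + 1/21061 = 47324068/21061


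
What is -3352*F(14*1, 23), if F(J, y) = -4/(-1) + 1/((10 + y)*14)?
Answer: -3098924/231 ≈ -13415.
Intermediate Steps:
F(J, y) = 4 + 1/(14*(10 + y)) (F(J, y) = -4*(-1) + (1/14)/(10 + y) = 4 + 1/(14*(10 + y)))
-3352*F(14*1, 23) = -1676*(561 + 56*23)/(7*(10 + 23)) = -1676*(561 + 1288)/(7*33) = -1676*1849/(7*33) = -3352*1849/462 = -3098924/231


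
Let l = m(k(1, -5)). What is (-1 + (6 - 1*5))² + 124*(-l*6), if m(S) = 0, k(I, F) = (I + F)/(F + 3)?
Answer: 0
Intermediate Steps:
k(I, F) = (F + I)/(3 + F)
l = 0
(-1 + (6 - 1*5))² + 124*(-l*6) = (-1 + (6 - 1*5))² + 124*(-1*0*6) = (-1 + (6 - 5))² + 124*(0*6) = (-1 + 1)² + 124*0 = 0² + 0 = 0 + 0 = 0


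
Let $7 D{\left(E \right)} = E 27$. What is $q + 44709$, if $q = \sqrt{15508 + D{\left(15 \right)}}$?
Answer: $44709 + \frac{\sqrt{762727}}{7} \approx 44834.0$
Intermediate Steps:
$D{\left(E \right)} = \frac{27 E}{7}$ ($D{\left(E \right)} = \frac{E 27}{7} = \frac{27 E}{7}$)
$q = \frac{\sqrt{762727}}{7}$ ($q = \sqrt{15508 + \frac{27}{7} \cdot 15} = \sqrt{15508 + \frac{405}{7}} = \sqrt{\frac{108961}{7}} = \frac{\sqrt{762727}}{7} \approx 124.76$)
$q + 44709 = \frac{\sqrt{762727}}{7} + 44709 = 44709 + \frac{\sqrt{762727}}{7}$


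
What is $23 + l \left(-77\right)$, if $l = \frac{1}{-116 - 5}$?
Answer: $\frac{260}{11} \approx 23.636$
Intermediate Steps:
$l = - \frac{1}{121}$ ($l = \frac{1}{-121} = - \frac{1}{121} \approx -0.0082645$)
$23 + l \left(-77\right) = 23 - - \frac{7}{11} = 23 + \frac{7}{11} = \frac{260}{11}$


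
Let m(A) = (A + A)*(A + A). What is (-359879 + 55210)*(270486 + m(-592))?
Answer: -509510764798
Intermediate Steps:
m(A) = 4*A**2 (m(A) = (2*A)*(2*A) = 4*A**2)
(-359879 + 55210)*(270486 + m(-592)) = (-359879 + 55210)*(270486 + 4*(-592)**2) = -304669*(270486 + 4*350464) = -304669*(270486 + 1401856) = -304669*1672342 = -509510764798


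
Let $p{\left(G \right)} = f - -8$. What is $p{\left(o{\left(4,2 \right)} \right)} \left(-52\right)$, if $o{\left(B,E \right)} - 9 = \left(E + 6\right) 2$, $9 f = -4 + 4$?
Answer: $-416$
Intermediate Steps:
$f = 0$ ($f = \frac{-4 + 4}{9} = \frac{1}{9} \cdot 0 = 0$)
$o{\left(B,E \right)} = 21 + 2 E$ ($o{\left(B,E \right)} = 9 + \left(E + 6\right) 2 = 9 + \left(6 + E\right) 2 = 9 + \left(12 + 2 E\right) = 21 + 2 E$)
$p{\left(G \right)} = 8$ ($p{\left(G \right)} = 0 - -8 = 0 + 8 = 8$)
$p{\left(o{\left(4,2 \right)} \right)} \left(-52\right) = 8 \left(-52\right) = -416$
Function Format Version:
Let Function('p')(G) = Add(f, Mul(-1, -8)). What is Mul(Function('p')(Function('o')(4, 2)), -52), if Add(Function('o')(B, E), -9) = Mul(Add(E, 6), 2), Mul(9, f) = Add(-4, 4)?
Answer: -416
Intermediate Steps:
f = 0 (f = Mul(Rational(1, 9), Add(-4, 4)) = Mul(Rational(1, 9), 0) = 0)
Function('o')(B, E) = Add(21, Mul(2, E)) (Function('o')(B, E) = Add(9, Mul(Add(E, 6), 2)) = Add(9, Mul(Add(6, E), 2)) = Add(9, Add(12, Mul(2, E))) = Add(21, Mul(2, E)))
Function('p')(G) = 8 (Function('p')(G) = Add(0, Mul(-1, -8)) = Add(0, 8) = 8)
Mul(Function('p')(Function('o')(4, 2)), -52) = Mul(8, -52) = -416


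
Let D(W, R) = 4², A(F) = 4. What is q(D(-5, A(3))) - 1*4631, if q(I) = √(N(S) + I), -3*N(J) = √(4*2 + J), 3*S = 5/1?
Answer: -4631 + √(144 - √87)/3 ≈ -4627.1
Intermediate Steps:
S = 5/3 (S = (5/1)/3 = (5*1)/3 = (⅓)*5 = 5/3 ≈ 1.6667)
D(W, R) = 16
N(J) = -√(8 + J)/3 (N(J) = -√(4*2 + J)/3 = -√(8 + J)/3)
q(I) = √(I - √87/9) (q(I) = √(-√(8 + 5/3)/3 + I) = √(-√87/9 + I) = √(I - √87/9))
q(D(-5, A(3))) - 1*4631 = √(-√87 + 9*16)/3 - 1*4631 = √(-√87 + 144)/3 - 4631 = √(144 - √87)/3 - 4631 = -4631 + √(144 - √87)/3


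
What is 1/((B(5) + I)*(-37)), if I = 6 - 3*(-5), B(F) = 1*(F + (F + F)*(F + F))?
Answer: -1/4662 ≈ -0.00021450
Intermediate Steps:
B(F) = F + 4*F**2 (B(F) = 1*(F + (2*F)*(2*F)) = 1*(F + 4*F**2) = F + 4*F**2)
I = 21 (I = 6 + 15 = 21)
1/((B(5) + I)*(-37)) = 1/((5*(1 + 4*5) + 21)*(-37)) = 1/((5*(1 + 20) + 21)*(-37)) = 1/((5*21 + 21)*(-37)) = 1/((105 + 21)*(-37)) = 1/(126*(-37)) = 1/(-4662) = -1/4662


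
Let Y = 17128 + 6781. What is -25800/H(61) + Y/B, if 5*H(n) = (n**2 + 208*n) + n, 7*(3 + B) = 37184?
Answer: -9702659/2914641 ≈ -3.3289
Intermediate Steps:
B = 5309 (B = -3 + (1/7)*37184 = -3 + 5312 = 5309)
H(n) = n**2/5 + 209*n/5 (H(n) = ((n**2 + 208*n) + n)/5 = (n**2 + 209*n)/5 = n**2/5 + 209*n/5)
Y = 23909
-25800/H(61) + Y/B = -25800*5/(61*(209 + 61)) + 23909/5309 = -25800/((1/5)*61*270) + 23909*(1/5309) = -25800/3294 + 23909/5309 = -25800*1/3294 + 23909/5309 = -4300/549 + 23909/5309 = -9702659/2914641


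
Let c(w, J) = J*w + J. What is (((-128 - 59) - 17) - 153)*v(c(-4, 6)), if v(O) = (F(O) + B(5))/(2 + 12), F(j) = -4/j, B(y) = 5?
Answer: -799/6 ≈ -133.17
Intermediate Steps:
c(w, J) = J + J*w
v(O) = 5/14 - 2/(7*O) (v(O) = (-4/O + 5)/(2 + 12) = (5 - 4/O)/14 = (5 - 4/O)*(1/14) = 5/14 - 2/(7*O))
(((-128 - 59) - 17) - 153)*v(c(-4, 6)) = (((-128 - 59) - 17) - 153)*((-4 + 5*(6*(1 - 4)))/(14*((6*(1 - 4))))) = ((-187 - 17) - 153)*((-4 + 5*(6*(-3)))/(14*((6*(-3))))) = (-204 - 153)*((1/14)*(-4 + 5*(-18))/(-18)) = -51*(-1)*(-4 - 90)/(2*18) = -51*(-1)*(-94)/(2*18) = -357*47/126 = -799/6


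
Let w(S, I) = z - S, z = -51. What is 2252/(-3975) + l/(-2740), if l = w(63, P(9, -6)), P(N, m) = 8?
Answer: -571733/1089150 ≈ -0.52493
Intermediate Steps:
w(S, I) = -51 - S
l = -114 (l = -51 - 1*63 = -51 - 63 = -114)
2252/(-3975) + l/(-2740) = 2252/(-3975) - 114/(-2740) = 2252*(-1/3975) - 114*(-1/2740) = -2252/3975 + 57/1370 = -571733/1089150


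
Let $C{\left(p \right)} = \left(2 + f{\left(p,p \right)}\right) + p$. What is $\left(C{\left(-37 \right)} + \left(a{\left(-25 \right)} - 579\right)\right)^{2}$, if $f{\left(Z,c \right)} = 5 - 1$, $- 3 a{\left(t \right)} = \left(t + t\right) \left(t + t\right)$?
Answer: $\frac{18748900}{9} \approx 2.0832 \cdot 10^{6}$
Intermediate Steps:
$a{\left(t \right)} = - \frac{4 t^{2}}{3}$ ($a{\left(t \right)} = - \frac{\left(t + t\right) \left(t + t\right)}{3} = - \frac{2 t 2 t}{3} = - \frac{4 t^{2}}{3}$)
$f{\left(Z,c \right)} = 4$
$C{\left(p \right)} = 6 + p$ ($C{\left(p \right)} = \left(2 + 4\right) + p = 6 + p$)
$\left(C{\left(-37 \right)} + \left(a{\left(-25 \right)} - 579\right)\right)^{2} = \left(\left(6 - 37\right) - \left(579 + \frac{4 \left(-25\right)^{2}}{3}\right)\right)^{2} = \left(-31 - \frac{4237}{3}\right)^{2} = \left(- \frac{4330}{3}\right)^{2} = \frac{18748900}{9}$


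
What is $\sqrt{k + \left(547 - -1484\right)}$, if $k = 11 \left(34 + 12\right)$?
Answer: $\sqrt{2537} \approx 50.369$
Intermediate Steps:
$k = 506$ ($k = 11 \cdot 46 = 506$)
$\sqrt{k + \left(547 - -1484\right)} = \sqrt{506 + \left(547 - -1484\right)} = \sqrt{506 + \left(547 + 1484\right)} = \sqrt{506 + 2031} = \sqrt{2537}$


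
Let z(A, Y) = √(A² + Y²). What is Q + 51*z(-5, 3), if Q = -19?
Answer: -19 + 51*√34 ≈ 278.38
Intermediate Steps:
Q + 51*z(-5, 3) = -19 + 51*√((-5)² + 3²) = -19 + 51*√(25 + 9) = -19 + 51*√34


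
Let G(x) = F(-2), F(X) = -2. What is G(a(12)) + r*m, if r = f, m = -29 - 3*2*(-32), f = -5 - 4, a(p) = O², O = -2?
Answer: -1469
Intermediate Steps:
a(p) = 4 (a(p) = (-2)² = 4)
f = -9
G(x) = -2
m = 163 (m = -29 - 6*(-32) = -29 + 192 = 163)
r = -9
G(a(12)) + r*m = -2 - 9*163 = -2 - 1467 = -1469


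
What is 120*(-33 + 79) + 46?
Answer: 5566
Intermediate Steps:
120*(-33 + 79) + 46 = 120*46 + 46 = 5520 + 46 = 5566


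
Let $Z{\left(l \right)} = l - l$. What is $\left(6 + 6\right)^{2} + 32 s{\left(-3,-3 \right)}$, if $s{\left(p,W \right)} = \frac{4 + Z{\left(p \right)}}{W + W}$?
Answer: $\frac{368}{3} \approx 122.67$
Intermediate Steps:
$Z{\left(l \right)} = 0$
$s{\left(p,W \right)} = \frac{2}{W}$ ($s{\left(p,W \right)} = \frac{4 + 0}{W + W} = \frac{4}{2 W} = 4 \frac{1}{2 W} = \frac{2}{W}$)
$\left(6 + 6\right)^{2} + 32 s{\left(-3,-3 \right)} = \left(6 + 6\right)^{2} + 32 \frac{2}{-3} = 12^{2} + 32 \cdot 2 \left(- \frac{1}{3}\right) = 144 + 32 \left(- \frac{2}{3}\right) = 144 - \frac{64}{3} = \frac{368}{3}$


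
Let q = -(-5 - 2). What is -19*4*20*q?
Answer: -10640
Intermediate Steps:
q = 7 (q = -1*(-7) = 7)
-19*4*20*q = -19*4*20*7 = -1520*7 = -19*560 = -10640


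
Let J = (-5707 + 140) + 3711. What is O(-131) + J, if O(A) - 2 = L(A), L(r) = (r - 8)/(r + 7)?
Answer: -229757/124 ≈ -1852.9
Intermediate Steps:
L(r) = (-8 + r)/(7 + r)
O(A) = 2 + (-8 + A)/(7 + A)
J = -1856 (J = -5567 + 3711 = -1856)
O(-131) + J = 3*(2 - 131)/(7 - 131) - 1856 = 3*(-129)/(-124) - 1856 = 3*(-1/124)*(-129) - 1856 = 387/124 - 1856 = -229757/124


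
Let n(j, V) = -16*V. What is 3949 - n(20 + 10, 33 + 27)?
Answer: 4909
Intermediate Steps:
3949 - n(20 + 10, 33 + 27) = 3949 - (-16)*(33 + 27) = 3949 - (-16)*60 = 3949 - 1*(-960) = 3949 + 960 = 4909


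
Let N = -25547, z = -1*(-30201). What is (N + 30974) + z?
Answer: 35628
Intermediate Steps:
z = 30201
(N + 30974) + z = (-25547 + 30974) + 30201 = 5427 + 30201 = 35628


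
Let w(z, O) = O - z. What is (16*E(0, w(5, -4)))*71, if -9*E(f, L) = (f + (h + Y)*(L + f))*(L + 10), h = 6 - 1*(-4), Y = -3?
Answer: 7952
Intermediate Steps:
h = 10 (h = 6 + 4 = 10)
E(f, L) = -(10 + L)*(7*L + 8*f)/9 (E(f, L) = -(f + (10 - 3)*(L + f))*(L + 10)/9 = -(f + 7*(L + f))*(10 + L)/9 = -(f + (7*L + 7*f))*(10 + L)/9 = -(7*L + 8*f)*(10 + L)/9 = -(10 + L)*(7*L + 8*f)/9)
(16*E(0, w(5, -4)))*71 = (16*(-80/9*0 - 70*(-4 - 1*5)/9 - 7*(-4 - 1*5)**2/9 - 8/9*(-4 - 1*5)*0))*71 = (16*(0 - 70*(-4 - 5)/9 - 7*(-4 - 5)**2/9 - 8/9*(-4 - 5)*0))*71 = (16*(0 - 70/9*(-9) - 7/9*(-9)**2 - 8/9*(-9)*0))*71 = (16*(0 + 70 - 7/9*81 + 0))*71 = (16*(0 + 70 - 63 + 0))*71 = (16*7)*71 = 112*71 = 7952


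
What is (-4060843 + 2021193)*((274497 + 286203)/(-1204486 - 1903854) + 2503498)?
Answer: -793599505945019150/155417 ≈ -5.1063e+12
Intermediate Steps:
(-4060843 + 2021193)*((274497 + 286203)/(-1204486 - 1903854) + 2503498) = -2039650*(560700/(-3108340) + 2503498) = -2039650*(560700*(-1/3108340) + 2503498) = -2039650*(-28035/155417 + 2503498) = -2039650*389086120631/155417 = -793599505945019150/155417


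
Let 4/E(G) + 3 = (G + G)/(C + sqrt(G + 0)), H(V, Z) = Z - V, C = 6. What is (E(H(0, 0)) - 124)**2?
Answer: 141376/9 ≈ 15708.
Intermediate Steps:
E(G) = 4/(-3 + 2*G/(6 + sqrt(G))) (E(G) = 4/(-3 + (G + G)/(6 + sqrt(G + 0))) = 4/(-3 + (2*G)/(6 + sqrt(G))) = 4/(-3 + 2*G/(6 + sqrt(G))))
(E(H(0, 0)) - 124)**2 = (4*(6 + sqrt(0 - 1*0))/(-18 - 3*sqrt(0 - 1*0) + 2*(0 - 1*0)) - 124)**2 = (4*(6 + sqrt(0 + 0))/(-18 - 3*sqrt(0 + 0) + 2*(0 + 0)) - 124)**2 = (4*(6 + sqrt(0))/(-18 - 3*sqrt(0) + 2*0) - 124)**2 = (4*(6 + 0)/(-18 - 3*0 + 0) - 124)**2 = (4*6/(-18 + 0 + 0) - 124)**2 = (4*6/(-18) - 124)**2 = (4*(-1/18)*6 - 124)**2 = (-4/3 - 124)**2 = (-376/3)**2 = 141376/9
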